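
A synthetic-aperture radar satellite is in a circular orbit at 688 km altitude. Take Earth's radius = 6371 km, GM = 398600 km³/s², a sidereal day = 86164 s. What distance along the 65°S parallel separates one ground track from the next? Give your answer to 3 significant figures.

Semi-major axis a = 6371 + 688 = 7059 km. Period T = 2π√(a³/μ) = 2π√(7059³/398600) = 5902.4 s = 98.37 min.
Node shift per orbit = (5902.4/86164) × 360° = 24.66°.
Equatorial spacing = 24.66 × 111.2 km/° = 2742 km.
At 65° latitude, spacing = 2742 × cos(65°) = 1159 km.

1160 km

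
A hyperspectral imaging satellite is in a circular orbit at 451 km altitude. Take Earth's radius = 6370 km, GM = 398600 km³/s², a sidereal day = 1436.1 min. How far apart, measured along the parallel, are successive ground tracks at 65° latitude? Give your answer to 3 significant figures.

1100 km

Semi-major axis a = 6370 + 451 = 6821 km. Period T = 2π√(a³/μ) = 2π√(6821³/398600) = 5606.4 s = 93.44 min.
Node shift per orbit = (5606.4/86166) × 360° = 23.42°.
Equatorial spacing = 23.42 × 111.2 km/° = 2604 km.
At 65° latitude, spacing = 2604 × cos(65°) = 1101 km.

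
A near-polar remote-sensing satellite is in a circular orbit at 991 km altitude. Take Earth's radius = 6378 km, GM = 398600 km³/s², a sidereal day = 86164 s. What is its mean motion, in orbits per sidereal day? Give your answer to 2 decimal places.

Semi-major axis a = 6378 + 991 = 7369 km. Period T = 2π√(a³/μ) = 2π√(7369³/398600) = 6295.4 s = 104.92 min.
Orbits per sidereal day = 86164 / 6295.4 = 13.687.

13.69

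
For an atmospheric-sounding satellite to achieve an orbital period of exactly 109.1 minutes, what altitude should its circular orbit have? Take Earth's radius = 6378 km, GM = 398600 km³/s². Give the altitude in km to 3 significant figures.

T = 109.1 min = 6546.0 s.
From T = 2π√(a³/μ): a = (μ T²/4π²)^(1/3) = (398600 × 6546.0² / 4π²)^(1/3) = 7563 km.
Altitude h = a − R = 7563 − 6378 = 1185 km.

1190 km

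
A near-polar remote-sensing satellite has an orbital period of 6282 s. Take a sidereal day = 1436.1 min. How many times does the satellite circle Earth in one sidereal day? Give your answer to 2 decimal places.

Orbits per sidereal day = 86166 / 6282.0 = 13.716.

13.72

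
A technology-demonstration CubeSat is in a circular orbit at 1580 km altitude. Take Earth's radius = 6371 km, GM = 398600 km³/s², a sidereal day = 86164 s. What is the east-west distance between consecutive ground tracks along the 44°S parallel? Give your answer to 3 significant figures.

2360 km

Semi-major axis a = 6371 + 1580 = 7951 km. Period T = 2π√(a³/μ) = 2π√(7951³/398600) = 7055.8 s = 117.60 min.
Node shift per orbit = (7055.8/86164) × 360° = 29.48°.
Equatorial spacing = 29.48 × 111.2 km/° = 3278 km.
At 44° latitude, spacing = 3278 × cos(44°) = 2358 km.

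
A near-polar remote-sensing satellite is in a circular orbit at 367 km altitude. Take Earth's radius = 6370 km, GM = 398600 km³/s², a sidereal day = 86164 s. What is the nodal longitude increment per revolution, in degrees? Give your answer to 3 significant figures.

Semi-major axis a = 6370 + 367 = 6737 km. Period T = 2π√(a³/μ) = 2π√(6737³/398600) = 5503.1 s = 91.72 min.
During one orbit Earth rotates (5503.1 / 86164) × 360° = 22.99°.

23.0°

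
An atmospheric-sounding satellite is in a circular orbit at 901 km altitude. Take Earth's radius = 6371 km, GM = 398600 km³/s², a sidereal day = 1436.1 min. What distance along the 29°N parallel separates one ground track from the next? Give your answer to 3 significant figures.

2510 km

Semi-major axis a = 6371 + 901 = 7272 km. Period T = 2π√(a³/μ) = 2π√(7272³/398600) = 6171.5 s = 102.86 min.
Node shift per orbit = (6171.5/86166) × 360° = 25.78°.
Equatorial spacing = 25.78 × 111.2 km/° = 2867 km.
At 29° latitude, spacing = 2867 × cos(29°) = 2508 km.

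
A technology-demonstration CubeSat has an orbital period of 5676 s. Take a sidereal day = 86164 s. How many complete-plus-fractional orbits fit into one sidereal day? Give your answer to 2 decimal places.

15.18

Orbits per sidereal day = 86164 / 5676.0 = 15.180.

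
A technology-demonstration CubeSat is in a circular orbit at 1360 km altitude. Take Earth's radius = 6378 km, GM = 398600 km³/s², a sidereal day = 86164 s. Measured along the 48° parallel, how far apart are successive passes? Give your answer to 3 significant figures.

Semi-major axis a = 6378 + 1360 = 7738 km. Period T = 2π√(a³/μ) = 2π√(7738³/398600) = 6774.1 s = 112.90 min.
Node shift per orbit = (6774.1/86164) × 360° = 28.30°.
Equatorial spacing = 28.30 × 111.3 km/° = 3151 km.
At 48° latitude, spacing = 3151 × cos(48°) = 2108 km.

2110 km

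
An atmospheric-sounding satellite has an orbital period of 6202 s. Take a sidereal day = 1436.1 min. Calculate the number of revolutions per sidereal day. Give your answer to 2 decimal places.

13.89

Orbits per sidereal day = 86166 / 6202.0 = 13.893.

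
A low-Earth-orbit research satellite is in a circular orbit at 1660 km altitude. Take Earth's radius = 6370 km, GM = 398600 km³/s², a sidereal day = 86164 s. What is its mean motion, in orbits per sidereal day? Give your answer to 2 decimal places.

Semi-major axis a = 6370 + 1660 = 8030 km. Period T = 2π√(a³/μ) = 2π√(8030³/398600) = 7161.2 s = 119.35 min.
Orbits per sidereal day = 86164 / 7161.2 = 12.032.

12.03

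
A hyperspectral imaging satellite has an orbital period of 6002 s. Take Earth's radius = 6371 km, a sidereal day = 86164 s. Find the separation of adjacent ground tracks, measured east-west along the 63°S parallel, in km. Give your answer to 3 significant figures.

1270 km

Node shift per orbit = (6002.0/86164) × 360° = 25.08°.
Equatorial spacing = 25.08 × 111.2 km/° = 2788 km.
At 63° latitude, spacing = 2788 × cos(63°) = 1266 km.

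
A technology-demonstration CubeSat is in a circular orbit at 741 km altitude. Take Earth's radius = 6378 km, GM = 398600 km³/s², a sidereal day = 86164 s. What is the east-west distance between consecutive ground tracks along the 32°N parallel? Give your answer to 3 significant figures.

Semi-major axis a = 6378 + 741 = 7119 km. Period T = 2π√(a³/μ) = 2π√(7119³/398600) = 5977.8 s = 99.63 min.
Node shift per orbit = (5977.8/86164) × 360° = 24.98°.
Equatorial spacing = 24.98 × 111.3 km/° = 2780 km.
At 32° latitude, spacing = 2780 × cos(32°) = 2358 km.

2360 km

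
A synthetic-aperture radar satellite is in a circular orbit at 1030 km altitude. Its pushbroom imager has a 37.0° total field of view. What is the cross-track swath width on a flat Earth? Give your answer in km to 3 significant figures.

Half-angle = 37.0°/2 = 18.5°.
Swath width ≈ 2h·tan(θ/2) = 2 × 1030 × tan(18.5°) = 689.3 km.

689 km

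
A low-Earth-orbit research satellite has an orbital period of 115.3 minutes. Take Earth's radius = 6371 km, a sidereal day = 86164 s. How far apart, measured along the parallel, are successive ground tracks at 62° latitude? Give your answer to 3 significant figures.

1510 km

T = 115.3 min = 6918.0 s.
Node shift per orbit = (6918.0/86164) × 360° = 28.90°.
Equatorial spacing = 28.90 × 111.2 km/° = 3214 km.
At 62° latitude, spacing = 3214 × cos(62°) = 1509 km.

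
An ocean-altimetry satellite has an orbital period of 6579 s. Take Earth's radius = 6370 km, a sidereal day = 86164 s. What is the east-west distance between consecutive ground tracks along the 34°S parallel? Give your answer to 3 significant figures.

Node shift per orbit = (6579.0/86164) × 360° = 27.49°.
Equatorial spacing = 27.49 × 111.2 km/° = 3056 km.
At 34° latitude, spacing = 3056 × cos(34°) = 2534 km.

2530 km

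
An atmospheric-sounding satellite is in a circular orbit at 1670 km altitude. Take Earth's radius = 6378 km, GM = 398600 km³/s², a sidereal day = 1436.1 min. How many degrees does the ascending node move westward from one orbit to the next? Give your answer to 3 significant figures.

Semi-major axis a = 6378 + 1670 = 8048 km. Period T = 2π√(a³/μ) = 2π√(8048³/398600) = 7185.3 s = 119.75 min.
During one orbit Earth rotates (7185.3 / 86166) × 360° = 30.02°.

30.0°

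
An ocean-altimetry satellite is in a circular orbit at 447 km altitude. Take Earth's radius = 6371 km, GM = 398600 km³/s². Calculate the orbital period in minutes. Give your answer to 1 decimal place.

93.4 min

Semi-major axis a = 6371 + 447 = 6818 km. Period T = 2π√(a³/μ) = 2π√(6818³/398600) = 5602.7 s = 93.38 min.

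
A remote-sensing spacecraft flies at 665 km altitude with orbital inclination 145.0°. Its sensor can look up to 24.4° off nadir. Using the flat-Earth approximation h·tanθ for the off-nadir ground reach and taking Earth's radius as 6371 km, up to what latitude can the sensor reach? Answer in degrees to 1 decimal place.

37.7°

Retrograde orbit: the ground track reaches ±(180° − i) = ±(180 − 145.0) = ±35.0°.
Sensor half-swath on the ground ≈ 665·tan(24.4°) = 302 km = 2.71° of latitude.
Maximum observable latitude ≈ 35.0 + 2.71 = 37.7°.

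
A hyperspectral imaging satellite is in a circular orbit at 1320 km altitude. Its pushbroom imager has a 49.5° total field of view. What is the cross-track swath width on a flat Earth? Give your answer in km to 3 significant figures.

1220 km

Half-angle = 49.5°/2 = 24.75°.
Swath width ≈ 2h·tan(θ/2) = 2 × 1320 × tan(24.75°) = 1217.1 km.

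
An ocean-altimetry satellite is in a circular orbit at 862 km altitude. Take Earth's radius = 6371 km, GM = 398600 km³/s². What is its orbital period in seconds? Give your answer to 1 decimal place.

6121.9 seconds

Semi-major axis a = 6371 + 862 = 7233 km. Period T = 2π√(a³/μ) = 2π√(7233³/398600) = 6121.9 s = 102.03 min.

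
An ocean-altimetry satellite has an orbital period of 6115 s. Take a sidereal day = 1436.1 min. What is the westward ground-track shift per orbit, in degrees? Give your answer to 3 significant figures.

During one orbit Earth rotates (6115.0 / 86166) × 360° = 25.55°.

25.5°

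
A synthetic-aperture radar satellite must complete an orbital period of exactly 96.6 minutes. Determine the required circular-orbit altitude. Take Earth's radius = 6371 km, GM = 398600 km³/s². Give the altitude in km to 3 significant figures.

603 km

T = 96.6 min = 5796.0 s.
From T = 2π√(a³/μ): a = (μ T²/4π²)^(1/3) = (398600 × 5796.0² / 4π²)^(1/3) = 6974 km.
Altitude h = a − R = 6974 − 6371 = 603 km.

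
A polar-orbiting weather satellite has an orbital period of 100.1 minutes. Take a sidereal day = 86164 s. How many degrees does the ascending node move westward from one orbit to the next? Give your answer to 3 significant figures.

T = 100.1 min = 6006.0 s.
During one orbit Earth rotates (6006.0 / 86164) × 360° = 25.09°.

25.1°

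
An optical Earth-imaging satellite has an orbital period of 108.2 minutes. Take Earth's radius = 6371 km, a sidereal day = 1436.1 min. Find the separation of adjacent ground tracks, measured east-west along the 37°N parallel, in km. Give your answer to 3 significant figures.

T = 108.2 min = 6492.0 s.
Node shift per orbit = (6492.0/86166) × 360° = 27.12°.
Equatorial spacing = 27.12 × 111.2 km/° = 3016 km.
At 37° latitude, spacing = 3016 × cos(37°) = 2409 km.

2410 km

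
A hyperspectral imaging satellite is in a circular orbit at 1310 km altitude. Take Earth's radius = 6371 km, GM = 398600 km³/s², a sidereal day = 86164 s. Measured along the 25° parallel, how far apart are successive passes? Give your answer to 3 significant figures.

Semi-major axis a = 6371 + 1310 = 7681 km. Period T = 2π√(a³/μ) = 2π√(7681³/398600) = 6699.4 s = 111.66 min.
Node shift per orbit = (6699.4/86164) × 360° = 27.99°.
Equatorial spacing = 27.99 × 111.2 km/° = 3112 km.
At 25° latitude, spacing = 3112 × cos(25°) = 2821 km.

2820 km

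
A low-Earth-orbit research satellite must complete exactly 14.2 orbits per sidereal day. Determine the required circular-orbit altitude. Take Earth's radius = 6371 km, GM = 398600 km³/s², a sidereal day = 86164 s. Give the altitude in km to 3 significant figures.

Required period T = 86164 / 14.2 = 6067.9 s.
From T = 2π√(a³/μ): a = (μ T²/4π²)^(1/3) = (398600 × 6067.9² / 4π²)^(1/3) = 7190 km.
Altitude h = a − R = 7190 − 6371 = 819 km.

819 km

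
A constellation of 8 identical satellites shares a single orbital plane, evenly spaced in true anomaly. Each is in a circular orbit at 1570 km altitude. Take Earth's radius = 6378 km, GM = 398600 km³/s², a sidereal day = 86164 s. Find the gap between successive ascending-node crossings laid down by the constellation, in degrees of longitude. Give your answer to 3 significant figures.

3.68°

Semi-major axis a = 6378 + 1570 = 7948 km. Period T = 2π√(a³/μ) = 2π√(7948³/398600) = 7051.8 s = 117.53 min.
Single-satellite node shift = (7051.8/86164) × 360° = 29.46°.
With 8 satellites evenly phased, successive equator crossings are 29.46/8 = 3.683° apart.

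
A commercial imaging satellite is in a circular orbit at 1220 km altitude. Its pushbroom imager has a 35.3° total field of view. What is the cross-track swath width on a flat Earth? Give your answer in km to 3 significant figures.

Half-angle = 35.3°/2 = 17.65°.
Swath width ≈ 2h·tan(θ/2) = 2 × 1220 × tan(17.65°) = 776.4 km.

776 km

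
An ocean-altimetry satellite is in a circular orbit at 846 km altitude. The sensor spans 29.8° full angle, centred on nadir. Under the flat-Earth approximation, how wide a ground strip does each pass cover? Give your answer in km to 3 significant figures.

Half-angle = 29.8°/2 = 14.9°.
Swath width ≈ 2h·tan(θ/2) = 2 × 846 × tan(14.9°) = 450.2 km.

450 km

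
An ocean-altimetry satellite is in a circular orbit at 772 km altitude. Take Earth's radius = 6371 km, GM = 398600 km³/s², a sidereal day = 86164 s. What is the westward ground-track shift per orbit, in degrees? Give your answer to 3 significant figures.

Semi-major axis a = 6371 + 772 = 7143 km. Period T = 2π√(a³/μ) = 2π√(7143³/398600) = 6008.0 s = 100.13 min.
During one orbit Earth rotates (6008.0 / 86164) × 360° = 25.10°.

25.1°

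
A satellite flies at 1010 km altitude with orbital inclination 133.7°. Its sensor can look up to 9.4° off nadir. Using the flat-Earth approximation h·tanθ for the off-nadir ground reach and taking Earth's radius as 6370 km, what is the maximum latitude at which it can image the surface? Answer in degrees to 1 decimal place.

47.8°

Retrograde orbit: the ground track reaches ±(180° − i) = ±(180 − 133.7) = ±46.3°.
Sensor half-swath on the ground ≈ 1010·tan(9.4°) = 167 km = 1.50° of latitude.
Maximum observable latitude ≈ 46.3 + 1.50 = 47.8°.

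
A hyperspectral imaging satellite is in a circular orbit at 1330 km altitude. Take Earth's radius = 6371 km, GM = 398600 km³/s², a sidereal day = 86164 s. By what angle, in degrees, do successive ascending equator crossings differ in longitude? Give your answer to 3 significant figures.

Semi-major axis a = 6371 + 1330 = 7701 km. Period T = 2π√(a³/μ) = 2π√(7701³/398600) = 6725.6 s = 112.09 min.
During one orbit Earth rotates (6725.6 / 86164) × 360° = 28.10°.

28.1°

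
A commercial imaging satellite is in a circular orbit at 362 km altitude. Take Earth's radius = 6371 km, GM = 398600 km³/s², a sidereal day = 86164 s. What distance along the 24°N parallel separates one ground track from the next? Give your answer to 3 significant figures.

2330 km

Semi-major axis a = 6371 + 362 = 6733 km. Period T = 2π√(a³/μ) = 2π√(6733³/398600) = 5498.2 s = 91.64 min.
Node shift per orbit = (5498.2/86164) × 360° = 22.97°.
Equatorial spacing = 22.97 × 111.2 km/° = 2554 km.
At 24° latitude, spacing = 2554 × cos(24°) = 2334 km.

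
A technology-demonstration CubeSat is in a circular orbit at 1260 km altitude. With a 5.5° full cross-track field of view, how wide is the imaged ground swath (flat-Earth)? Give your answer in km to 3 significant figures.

121 km

Half-angle = 5.5°/2 = 2.75°.
Swath width ≈ 2h·tan(θ/2) = 2 × 1260 × tan(2.75°) = 121.0 km.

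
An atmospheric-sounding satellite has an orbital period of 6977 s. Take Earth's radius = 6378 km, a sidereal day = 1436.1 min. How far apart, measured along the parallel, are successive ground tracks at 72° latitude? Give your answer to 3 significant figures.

1000 km

Node shift per orbit = (6977.0/86166) × 360° = 29.15°.
Equatorial spacing = 29.15 × 111.3 km/° = 3245 km.
At 72° latitude, spacing = 3245 × cos(72°) = 1003 km.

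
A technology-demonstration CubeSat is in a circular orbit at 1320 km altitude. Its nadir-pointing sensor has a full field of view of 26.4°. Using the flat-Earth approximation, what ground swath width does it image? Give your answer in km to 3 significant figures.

Half-angle = 26.4°/2 = 13.2°.
Swath width ≈ 2h·tan(θ/2) = 2 × 1320 × tan(13.2°) = 619.2 km.

619 km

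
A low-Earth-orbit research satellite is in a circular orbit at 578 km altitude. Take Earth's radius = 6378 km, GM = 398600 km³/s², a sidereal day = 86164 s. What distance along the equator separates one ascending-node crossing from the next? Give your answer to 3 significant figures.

2690 km

Semi-major axis a = 6378 + 578 = 6956 km. Period T = 2π√(a³/μ) = 2π√(6956³/398600) = 5773.7 s = 96.23 min.
During one orbit Earth rotates (5773.7 / 86164) × 360° = 24.12°.
At the equator that is 24.12° × (2π·6378/360) km/° = 24.12 × 111.3 = 2685 km.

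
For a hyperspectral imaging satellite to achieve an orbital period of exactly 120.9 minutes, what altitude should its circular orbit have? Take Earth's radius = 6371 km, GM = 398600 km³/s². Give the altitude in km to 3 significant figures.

T = 120.9 min = 7254.0 s.
From T = 2π√(a³/μ): a = (μ T²/4π²)^(1/3) = (398600 × 7254.0² / 4π²)^(1/3) = 8099 km.
Altitude h = a − R = 8099 − 6371 = 1728 km.

1730 km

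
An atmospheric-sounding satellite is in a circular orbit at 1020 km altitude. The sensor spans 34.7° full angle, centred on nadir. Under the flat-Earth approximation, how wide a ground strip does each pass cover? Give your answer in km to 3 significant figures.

637 km

Half-angle = 34.7°/2 = 17.35°.
Swath width ≈ 2h·tan(θ/2) = 2 × 1020 × tan(17.35°) = 637.3 km.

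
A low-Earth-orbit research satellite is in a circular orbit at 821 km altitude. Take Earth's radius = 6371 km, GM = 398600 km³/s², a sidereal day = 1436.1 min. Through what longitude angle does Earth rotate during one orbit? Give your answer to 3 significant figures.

25.4°

Semi-major axis a = 6371 + 821 = 7192 km. Period T = 2π√(a³/μ) = 2π√(7192³/398600) = 6070.0 s = 101.17 min.
During one orbit Earth rotates (6070.0 / 86166) × 360° = 25.36°.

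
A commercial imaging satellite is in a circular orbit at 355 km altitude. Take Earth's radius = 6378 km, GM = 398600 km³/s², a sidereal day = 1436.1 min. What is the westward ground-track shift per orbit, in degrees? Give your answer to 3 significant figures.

23.0°

Semi-major axis a = 6378 + 355 = 6733 km. Period T = 2π√(a³/μ) = 2π√(6733³/398600) = 5498.2 s = 91.64 min.
During one orbit Earth rotates (5498.2 / 86166) × 360° = 22.97°.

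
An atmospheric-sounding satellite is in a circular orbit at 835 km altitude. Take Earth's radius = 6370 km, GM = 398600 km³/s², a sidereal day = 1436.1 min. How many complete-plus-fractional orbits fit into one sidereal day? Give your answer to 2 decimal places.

Semi-major axis a = 6370 + 835 = 7205 km. Period T = 2π√(a³/μ) = 2π√(7205³/398600) = 6086.4 s = 101.44 min.
Orbits per sidereal day = 86166 / 6086.4 = 14.157.

14.16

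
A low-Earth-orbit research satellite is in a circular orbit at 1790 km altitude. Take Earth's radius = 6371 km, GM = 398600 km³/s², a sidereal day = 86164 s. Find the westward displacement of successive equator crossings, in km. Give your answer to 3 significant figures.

Semi-major axis a = 6371 + 1790 = 8161 km. Period T = 2π√(a³/μ) = 2π√(8161³/398600) = 7337.1 s = 122.29 min.
During one orbit Earth rotates (7337.1 / 86164) × 360° = 30.66°.
At the equator that is 30.66° × (2π·6371/360) km/° = 30.66 × 111.2 = 3409 km.

3410 km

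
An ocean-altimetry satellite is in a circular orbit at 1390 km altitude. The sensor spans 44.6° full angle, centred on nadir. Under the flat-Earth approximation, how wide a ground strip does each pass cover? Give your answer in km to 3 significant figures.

Half-angle = 44.6°/2 = 22.3°.
Swath width ≈ 2h·tan(θ/2) = 2 × 1390 × tan(22.3°) = 1140.2 km.

1140 km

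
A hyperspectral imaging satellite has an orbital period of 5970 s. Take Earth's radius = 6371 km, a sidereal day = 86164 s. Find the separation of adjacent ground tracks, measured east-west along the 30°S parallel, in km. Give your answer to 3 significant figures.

2400 km

Node shift per orbit = (5970.0/86164) × 360° = 24.94°.
Equatorial spacing = 24.94 × 111.2 km/° = 2774 km.
At 30° latitude, spacing = 2774 × cos(30°) = 2402 km.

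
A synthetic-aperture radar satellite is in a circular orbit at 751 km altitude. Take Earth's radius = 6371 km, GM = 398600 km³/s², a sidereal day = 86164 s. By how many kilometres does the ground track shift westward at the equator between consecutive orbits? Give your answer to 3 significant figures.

2780 km

Semi-major axis a = 6371 + 751 = 7122 km. Period T = 2π√(a³/μ) = 2π√(7122³/398600) = 5981.6 s = 99.69 min.
During one orbit Earth rotates (5981.6 / 86164) × 360° = 24.99°.
At the equator that is 24.99° × (2π·6371/360) km/° = 24.99 × 111.2 = 2779 km.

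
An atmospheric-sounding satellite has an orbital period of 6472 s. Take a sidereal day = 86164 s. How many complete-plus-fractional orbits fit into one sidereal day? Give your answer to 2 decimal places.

Orbits per sidereal day = 86164 / 6472.0 = 13.313.

13.31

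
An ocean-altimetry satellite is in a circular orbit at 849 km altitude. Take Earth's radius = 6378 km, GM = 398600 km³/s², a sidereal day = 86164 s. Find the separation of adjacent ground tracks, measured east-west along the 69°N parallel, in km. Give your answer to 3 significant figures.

1020 km

Semi-major axis a = 6378 + 849 = 7227 km. Period T = 2π√(a³/μ) = 2π√(7227³/398600) = 6114.3 s = 101.91 min.
Node shift per orbit = (6114.3/86164) × 360° = 25.55°.
Equatorial spacing = 25.55 × 111.3 km/° = 2844 km.
At 69° latitude, spacing = 2844 × cos(69°) = 1019 km.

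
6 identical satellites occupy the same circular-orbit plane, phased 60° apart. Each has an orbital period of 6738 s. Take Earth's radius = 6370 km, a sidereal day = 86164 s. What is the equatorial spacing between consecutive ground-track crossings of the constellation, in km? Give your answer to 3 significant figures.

Single-satellite node shift = (6738.0/86164) × 360° = 28.15°.
With 6 satellites evenly phased, successive equator crossings are 28.15/6 = 4.692° apart.
That is 4.692 × 111.2 = 522 km at the equator.

522 km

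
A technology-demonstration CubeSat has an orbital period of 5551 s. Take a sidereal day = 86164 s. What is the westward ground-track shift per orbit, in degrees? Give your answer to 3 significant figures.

23.2°

During one orbit Earth rotates (5551.0 / 86164) × 360° = 23.19°.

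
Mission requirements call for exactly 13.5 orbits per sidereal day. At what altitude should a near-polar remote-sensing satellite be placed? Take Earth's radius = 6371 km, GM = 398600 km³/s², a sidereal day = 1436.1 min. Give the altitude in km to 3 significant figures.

1070 km

Required period T = 86166 / 13.5 = 6382.7 s.
From T = 2π√(a³/μ): a = (μ T²/4π²)^(1/3) = (398600 × 6382.7² / 4π²)^(1/3) = 7437 km.
Altitude h = a − R = 7437 − 6371 = 1066 km.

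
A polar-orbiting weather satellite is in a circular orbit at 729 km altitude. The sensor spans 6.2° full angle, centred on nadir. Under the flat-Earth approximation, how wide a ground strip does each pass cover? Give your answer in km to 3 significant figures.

79.0 km

Half-angle = 6.2°/2 = 3.1°.
Swath width ≈ 2h·tan(θ/2) = 2 × 729 × tan(3.1°) = 79.0 km.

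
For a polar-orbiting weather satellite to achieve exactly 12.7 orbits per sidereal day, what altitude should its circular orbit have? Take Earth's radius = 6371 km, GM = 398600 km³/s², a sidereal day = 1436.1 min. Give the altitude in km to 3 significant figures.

1380 km

Required period T = 86166 / 12.7 = 6784.7 s.
From T = 2π√(a³/μ): a = (μ T²/4π²)^(1/3) = (398600 × 6784.7² / 4π²)^(1/3) = 7746 km.
Altitude h = a − R = 7746 − 6371 = 1375 km.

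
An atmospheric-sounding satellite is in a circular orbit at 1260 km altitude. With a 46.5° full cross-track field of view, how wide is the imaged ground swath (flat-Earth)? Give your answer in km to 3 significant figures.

1080 km

Half-angle = 46.5°/2 = 23.25°.
Swath width ≈ 2h·tan(θ/2) = 2 × 1260 × tan(23.25°) = 1082.7 km.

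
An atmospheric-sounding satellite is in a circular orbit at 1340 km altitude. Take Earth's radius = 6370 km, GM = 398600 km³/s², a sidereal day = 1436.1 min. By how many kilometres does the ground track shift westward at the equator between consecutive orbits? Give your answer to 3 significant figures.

3130 km

Semi-major axis a = 6370 + 1340 = 7710 km. Period T = 2π√(a³/μ) = 2π√(7710³/398600) = 6737.4 s = 112.29 min.
During one orbit Earth rotates (6737.4 / 86166) × 360° = 28.15°.
At the equator that is 28.15° × (2π·6370/360) km/° = 28.15 × 111.2 = 3130 km.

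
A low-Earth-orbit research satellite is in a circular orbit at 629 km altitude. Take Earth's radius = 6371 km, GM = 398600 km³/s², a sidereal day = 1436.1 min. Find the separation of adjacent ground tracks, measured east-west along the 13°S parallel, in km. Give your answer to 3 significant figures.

2640 km

Semi-major axis a = 6371 + 629 = 7000 km. Period T = 2π√(a³/μ) = 2π√(7000³/398600) = 5828.5 s = 97.14 min.
Node shift per orbit = (5828.5/86166) × 360° = 24.35°.
Equatorial spacing = 24.35 × 111.2 km/° = 2708 km.
At 13° latitude, spacing = 2708 × cos(13°) = 2638 km.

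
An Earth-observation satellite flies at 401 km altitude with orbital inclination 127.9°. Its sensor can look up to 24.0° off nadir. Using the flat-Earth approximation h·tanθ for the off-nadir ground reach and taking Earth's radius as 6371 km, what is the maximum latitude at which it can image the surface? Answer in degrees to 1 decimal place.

53.7°

Retrograde orbit: the ground track reaches ±(180° − i) = ±(180 − 127.9) = ±52.1°.
Sensor half-swath on the ground ≈ 401·tan(24.0°) = 179 km = 1.61° of latitude.
Maximum observable latitude ≈ 52.1 + 1.61 = 53.7°.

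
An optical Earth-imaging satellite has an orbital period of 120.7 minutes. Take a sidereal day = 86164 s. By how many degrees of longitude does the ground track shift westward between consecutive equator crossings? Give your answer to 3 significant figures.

T = 120.7 min = 7242.0 s.
During one orbit Earth rotates (7242.0 / 86164) × 360° = 30.26°.

30.3°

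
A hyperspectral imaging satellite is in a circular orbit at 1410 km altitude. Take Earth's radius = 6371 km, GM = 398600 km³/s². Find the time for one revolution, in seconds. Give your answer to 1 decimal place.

Semi-major axis a = 6371 + 1410 = 7781 km. Period T = 2π√(a³/μ) = 2π√(7781³/398600) = 6830.7 s = 113.84 min.

6830.7 seconds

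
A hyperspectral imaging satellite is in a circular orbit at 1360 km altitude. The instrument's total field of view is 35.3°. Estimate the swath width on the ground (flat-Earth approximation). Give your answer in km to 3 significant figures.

Half-angle = 35.3°/2 = 17.65°.
Swath width ≈ 2h·tan(θ/2) = 2 × 1360 × tan(17.65°) = 865.4 km.

865 km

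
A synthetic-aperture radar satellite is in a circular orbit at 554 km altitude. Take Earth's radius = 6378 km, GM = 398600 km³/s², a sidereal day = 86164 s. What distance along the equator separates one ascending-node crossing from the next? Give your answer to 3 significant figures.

Semi-major axis a = 6378 + 554 = 6932 km. Period T = 2π√(a³/μ) = 2π√(6932³/398600) = 5743.8 s = 95.73 min.
During one orbit Earth rotates (5743.8 / 86164) × 360° = 24.00°.
At the equator that is 24.00° × (2π·6378/360) km/° = 24.00 × 111.3 = 2671 km.

2670 km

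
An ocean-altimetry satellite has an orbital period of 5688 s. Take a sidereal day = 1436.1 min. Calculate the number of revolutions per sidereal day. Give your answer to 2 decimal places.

15.15

Orbits per sidereal day = 86166 / 5688.0 = 15.149.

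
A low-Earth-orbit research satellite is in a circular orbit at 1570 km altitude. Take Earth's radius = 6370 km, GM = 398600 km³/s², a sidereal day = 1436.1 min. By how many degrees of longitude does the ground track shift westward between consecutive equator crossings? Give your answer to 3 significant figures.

29.4°

Semi-major axis a = 6370 + 1570 = 7940 km. Period T = 2π√(a³/μ) = 2π√(7940³/398600) = 7041.1 s = 117.35 min.
During one orbit Earth rotates (7041.1 / 86166) × 360° = 29.42°.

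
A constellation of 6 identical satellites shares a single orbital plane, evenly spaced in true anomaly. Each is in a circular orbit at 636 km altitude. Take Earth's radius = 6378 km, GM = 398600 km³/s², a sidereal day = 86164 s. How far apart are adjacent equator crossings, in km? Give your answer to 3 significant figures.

453 km

Semi-major axis a = 6378 + 636 = 7014 km. Period T = 2π√(a³/μ) = 2π√(7014³/398600) = 5846.0 s = 97.43 min.
Single-satellite node shift = (5846.0/86164) × 360° = 24.43°.
With 6 satellites evenly phased, successive equator crossings are 24.43/6 = 4.071° apart.
That is 4.071 × 111.3 = 453 km at the equator.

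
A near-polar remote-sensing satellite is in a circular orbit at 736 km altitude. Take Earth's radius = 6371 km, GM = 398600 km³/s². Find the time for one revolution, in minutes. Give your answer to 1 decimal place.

Semi-major axis a = 6371 + 736 = 7107 km. Period T = 2π√(a³/μ) = 2π√(7107³/398600) = 5962.7 s = 99.38 min.

99.4 min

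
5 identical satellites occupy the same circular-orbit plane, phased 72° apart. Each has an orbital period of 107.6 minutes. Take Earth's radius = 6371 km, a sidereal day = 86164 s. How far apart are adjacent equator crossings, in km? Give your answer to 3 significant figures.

T = 107.6 min = 6456.0 s.
Single-satellite node shift = (6456.0/86164) × 360° = 26.97°.
With 5 satellites evenly phased, successive equator crossings are 26.97/5 = 5.395° apart.
That is 5.395 × 111.2 = 600 km at the equator.

600 km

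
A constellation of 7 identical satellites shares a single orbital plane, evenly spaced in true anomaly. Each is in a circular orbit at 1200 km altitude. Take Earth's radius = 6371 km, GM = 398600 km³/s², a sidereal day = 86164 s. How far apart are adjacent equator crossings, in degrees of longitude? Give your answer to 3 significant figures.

3.91°

Semi-major axis a = 6371 + 1200 = 7571 km. Period T = 2π√(a³/μ) = 2π√(7571³/398600) = 6556.0 s = 109.27 min.
Single-satellite node shift = (6556.0/86164) × 360° = 27.39°.
With 7 satellites evenly phased, successive equator crossings are 27.39/7 = 3.913° apart.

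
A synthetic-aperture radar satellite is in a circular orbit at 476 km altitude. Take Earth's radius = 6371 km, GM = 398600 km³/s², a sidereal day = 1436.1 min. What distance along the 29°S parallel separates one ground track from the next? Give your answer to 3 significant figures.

2290 km

Semi-major axis a = 6371 + 476 = 6847 km. Period T = 2π√(a³/μ) = 2π√(6847³/398600) = 5638.5 s = 93.97 min.
Node shift per orbit = (5638.5/86166) × 360° = 23.56°.
Equatorial spacing = 23.56 × 111.2 km/° = 2619 km.
At 29° latitude, spacing = 2619 × cos(29°) = 2291 km.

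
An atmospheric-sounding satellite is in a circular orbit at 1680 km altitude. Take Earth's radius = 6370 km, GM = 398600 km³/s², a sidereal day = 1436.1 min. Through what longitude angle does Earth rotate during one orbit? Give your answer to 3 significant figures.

Semi-major axis a = 6370 + 1680 = 8050 km. Period T = 2π√(a³/μ) = 2π√(8050³/398600) = 7187.9 s = 119.80 min.
During one orbit Earth rotates (7187.9 / 86166) × 360° = 30.03°.

30.0°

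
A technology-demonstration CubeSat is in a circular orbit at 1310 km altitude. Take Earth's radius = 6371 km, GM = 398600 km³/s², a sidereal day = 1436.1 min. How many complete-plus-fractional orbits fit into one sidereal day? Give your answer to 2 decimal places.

Semi-major axis a = 6371 + 1310 = 7681 km. Period T = 2π√(a³/μ) = 2π√(7681³/398600) = 6699.4 s = 111.66 min.
Orbits per sidereal day = 86166 / 6699.4 = 12.862.

12.86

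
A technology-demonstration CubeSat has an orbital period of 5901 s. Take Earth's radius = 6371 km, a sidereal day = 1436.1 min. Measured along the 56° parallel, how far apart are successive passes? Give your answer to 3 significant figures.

1530 km

Node shift per orbit = (5901.0/86166) × 360° = 24.65°.
Equatorial spacing = 24.65 × 111.2 km/° = 2741 km.
At 56° latitude, spacing = 2741 × cos(56°) = 1533 km.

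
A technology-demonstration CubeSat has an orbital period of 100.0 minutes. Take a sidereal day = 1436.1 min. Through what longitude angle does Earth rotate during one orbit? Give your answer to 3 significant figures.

25.1°

T = 100.0 min = 6000.0 s.
During one orbit Earth rotates (6000.0 / 86166) × 360° = 25.07°.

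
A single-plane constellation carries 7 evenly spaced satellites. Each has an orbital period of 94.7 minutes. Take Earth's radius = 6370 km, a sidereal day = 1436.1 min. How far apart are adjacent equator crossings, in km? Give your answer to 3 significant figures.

377 km

T = 94.7 min = 5682.0 s.
Single-satellite node shift = (5682.0/86166) × 360° = 23.74°.
With 7 satellites evenly phased, successive equator crossings are 23.74/7 = 3.391° apart.
That is 3.391 × 111.2 = 377 km at the equator.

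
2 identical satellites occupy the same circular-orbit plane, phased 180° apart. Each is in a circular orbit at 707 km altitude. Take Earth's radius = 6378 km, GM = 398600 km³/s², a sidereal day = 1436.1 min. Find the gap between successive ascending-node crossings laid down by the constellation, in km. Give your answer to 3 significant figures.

1380 km

Semi-major axis a = 6378 + 707 = 7085 km. Period T = 2π√(a³/μ) = 2π√(7085³/398600) = 5935.0 s = 98.92 min.
Single-satellite node shift = (5935.0/86166) × 360° = 24.80°.
With 2 satellites evenly phased, successive equator crossings are 24.80/2 = 12.398° apart.
That is 12.398 × 111.3 = 1380 km at the equator.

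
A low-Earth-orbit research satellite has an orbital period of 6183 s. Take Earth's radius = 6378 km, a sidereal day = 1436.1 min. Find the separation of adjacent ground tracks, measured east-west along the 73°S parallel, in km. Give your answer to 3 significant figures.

Node shift per orbit = (6183.0/86166) × 360° = 25.83°.
Equatorial spacing = 25.83 × 111.3 km/° = 2876 km.
At 73° latitude, spacing = 2876 × cos(73°) = 841 km.

841 km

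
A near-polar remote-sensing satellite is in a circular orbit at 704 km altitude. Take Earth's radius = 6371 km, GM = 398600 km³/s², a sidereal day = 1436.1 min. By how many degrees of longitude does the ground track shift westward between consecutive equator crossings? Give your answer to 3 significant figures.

24.7°

Semi-major axis a = 6371 + 704 = 7075 km. Period T = 2π√(a³/μ) = 2π√(7075³/398600) = 5922.4 s = 98.71 min.
During one orbit Earth rotates (5922.4 / 86166) × 360° = 24.74°.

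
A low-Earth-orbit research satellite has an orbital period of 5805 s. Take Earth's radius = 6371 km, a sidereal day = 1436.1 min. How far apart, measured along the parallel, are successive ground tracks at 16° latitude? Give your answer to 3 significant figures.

Node shift per orbit = (5805.0/86166) × 360° = 24.25°.
Equatorial spacing = 24.25 × 111.2 km/° = 2697 km.
At 16° latitude, spacing = 2697 × cos(16°) = 2592 km.

2590 km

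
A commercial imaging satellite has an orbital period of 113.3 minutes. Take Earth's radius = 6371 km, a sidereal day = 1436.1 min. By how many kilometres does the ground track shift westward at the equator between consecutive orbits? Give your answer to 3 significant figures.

T = 113.3 min = 6798.0 s.
During one orbit Earth rotates (6798.0 / 86166) × 360° = 28.40°.
At the equator that is 28.40° × (2π·6371/360) km/° = 28.40 × 111.2 = 3158 km.

3160 km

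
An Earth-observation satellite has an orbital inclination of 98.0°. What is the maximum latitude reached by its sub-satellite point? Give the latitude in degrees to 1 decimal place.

Retrograde orbit: the ground track reaches ±(180° − i) = ±(180 − 98.0) = ±82.0°.

82.0°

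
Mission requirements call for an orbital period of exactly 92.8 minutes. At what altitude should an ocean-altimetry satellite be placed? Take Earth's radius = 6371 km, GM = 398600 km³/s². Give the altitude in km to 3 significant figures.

T = 92.8 min = 5568.0 s.
From T = 2π√(a³/μ): a = (μ T²/4π²)^(1/3) = (398600 × 5568.0² / 4π²)^(1/3) = 6790 km.
Altitude h = a − R = 6790 − 6371 = 419 km.

419 km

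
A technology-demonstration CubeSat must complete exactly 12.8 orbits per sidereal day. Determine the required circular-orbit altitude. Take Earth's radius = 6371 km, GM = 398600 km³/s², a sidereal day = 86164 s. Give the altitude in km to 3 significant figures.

Required period T = 86164 / 12.8 = 6731.6 s.
From T = 2π√(a³/μ): a = (μ T²/4π²)^(1/3) = (398600 × 6731.6² / 4π²)^(1/3) = 7706 km.
Altitude h = a − R = 7706 − 6371 = 1335 km.

1330 km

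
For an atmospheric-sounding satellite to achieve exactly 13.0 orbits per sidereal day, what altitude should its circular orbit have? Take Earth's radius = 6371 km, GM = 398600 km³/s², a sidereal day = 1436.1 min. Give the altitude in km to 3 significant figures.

Required period T = 86166 / 13.0 = 6628.2 s.
From T = 2π√(a³/μ): a = (μ T²/4π²)^(1/3) = (398600 × 6628.2² / 4π²)^(1/3) = 7626 km.
Altitude h = a − R = 7626 − 6371 = 1255 km.

1260 km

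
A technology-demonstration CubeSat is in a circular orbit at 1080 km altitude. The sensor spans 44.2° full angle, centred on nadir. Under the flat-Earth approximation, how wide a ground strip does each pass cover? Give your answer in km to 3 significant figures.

Half-angle = 44.2°/2 = 22.1°.
Swath width ≈ 2h·tan(θ/2) = 2 × 1080 × tan(22.1°) = 877.1 km.

877 km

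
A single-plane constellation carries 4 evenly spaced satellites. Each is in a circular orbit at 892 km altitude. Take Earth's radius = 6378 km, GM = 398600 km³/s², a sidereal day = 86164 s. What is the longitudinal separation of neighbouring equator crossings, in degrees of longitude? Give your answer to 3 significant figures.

Semi-major axis a = 6378 + 892 = 7270 km. Period T = 2π√(a³/μ) = 2π√(7270³/398600) = 6169.0 s = 102.82 min.
Single-satellite node shift = (6169.0/86164) × 360° = 25.77°.
With 4 satellites evenly phased, successive equator crossings are 25.77/4 = 6.444° apart.

6.44°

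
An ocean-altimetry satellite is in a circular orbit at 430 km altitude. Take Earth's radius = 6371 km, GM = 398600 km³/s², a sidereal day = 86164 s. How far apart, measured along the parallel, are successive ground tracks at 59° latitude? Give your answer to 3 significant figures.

1340 km

Semi-major axis a = 6371 + 430 = 6801 km. Period T = 2π√(a³/μ) = 2π√(6801³/398600) = 5581.8 s = 93.03 min.
Node shift per orbit = (5581.8/86164) × 360° = 23.32°.
Equatorial spacing = 23.32 × 111.2 km/° = 2593 km.
At 59° latitude, spacing = 2593 × cos(59°) = 1336 km.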